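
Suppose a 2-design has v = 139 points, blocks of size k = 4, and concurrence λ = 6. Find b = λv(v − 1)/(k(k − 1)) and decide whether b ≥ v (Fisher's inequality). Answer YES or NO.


b = λv(v − 1)/(k(k − 1)) = 6·139·138/(4·3) = 115092/12 = 9591.
Compare with v = 139: b ≥ v, so Fisher's inequality holds.

YES


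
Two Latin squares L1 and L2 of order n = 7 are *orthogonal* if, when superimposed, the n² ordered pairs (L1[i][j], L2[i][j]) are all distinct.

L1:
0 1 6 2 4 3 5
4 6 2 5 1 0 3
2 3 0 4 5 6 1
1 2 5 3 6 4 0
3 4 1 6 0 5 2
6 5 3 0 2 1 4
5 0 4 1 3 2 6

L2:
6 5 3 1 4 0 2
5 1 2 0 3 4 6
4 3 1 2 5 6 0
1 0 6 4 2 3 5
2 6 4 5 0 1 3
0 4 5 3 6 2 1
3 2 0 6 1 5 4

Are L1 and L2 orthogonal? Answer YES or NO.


Form the n² = 49 superimposed pairs (L1[i][j], L2[i][j]), row by row (rows and columns indexed from 0):
row 0: (0,6) (1,5) (6,3) (2,1) (4,4) (3,0) (5,2)
row 1: (4,5) (6,1) (2,2) (5,0) (1,3) (0,4) (3,6)
row 2: (2,4) (3,3) (0,1) (4,2) (5,5) (6,6) (1,0)
row 3: (1,1) (2,0) (5,6) (3,4) (6,2) (4,3) (0,5)
row 4: (3,2) (4,6) (1,4) (6,5) (0,0) (5,1) (2,3)
row 5: (6,0) (5,4) (3,5) (0,3) (2,6) (1,2) (4,1)
row 6: (5,3) (0,2) (4,0) (1,6) (3,1) (2,5) (6,4)
Orthogonality requires all 49 pairs distinct.
Check by first coordinate: for each symbol s of L1, list the L2 entries in the n cells where L1 = s; they must all differ.
  L1 = 0: L2 entries (in reading order) 6, 4, 1, 5, 0, 3, 2 — all 7 distinct ✓
  L1 = 1: L2 entries (in reading order) 5, 3, 0, 1, 4, 2, 6 — all 7 distinct ✓
  L1 = 2: L2 entries (in reading order) 1, 2, 4, 0, 3, 6, 5 — all 7 distinct ✓
  L1 = 3: L2 entries (in reading order) 0, 6, 3, 4, 2, 5, 1 — all 7 distinct ✓
  L1 = 4: L2 entries (in reading order) 4, 5, 2, 3, 6, 1, 0 — all 7 distinct ✓
  L1 = 5: L2 entries (in reading order) 2, 0, 5, 6, 1, 4, 3 — all 7 distinct ✓
  L1 = 6: L2 entries (in reading order) 3, 1, 6, 2, 5, 0, 4 — all 7 distinct ✓
Every symbol of L1 meets every symbol of L2 exactly once, so all 49 pairs are distinct (49 of 49).
Conclusion: YES.

YES


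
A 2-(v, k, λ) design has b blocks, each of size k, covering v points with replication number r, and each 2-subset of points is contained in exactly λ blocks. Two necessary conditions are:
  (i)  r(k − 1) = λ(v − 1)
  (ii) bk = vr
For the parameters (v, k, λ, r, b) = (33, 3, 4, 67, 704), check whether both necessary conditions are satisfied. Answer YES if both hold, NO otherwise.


Condition (i): r(k − 1) = 67·2 = 134; λ(v − 1) = 4·32 = 128. Match? NO.
Condition (ii): bk = 704·3 = 2112; vr = 33·67 = 2211. Match? NO.
Both conditions hold? NO.

NO


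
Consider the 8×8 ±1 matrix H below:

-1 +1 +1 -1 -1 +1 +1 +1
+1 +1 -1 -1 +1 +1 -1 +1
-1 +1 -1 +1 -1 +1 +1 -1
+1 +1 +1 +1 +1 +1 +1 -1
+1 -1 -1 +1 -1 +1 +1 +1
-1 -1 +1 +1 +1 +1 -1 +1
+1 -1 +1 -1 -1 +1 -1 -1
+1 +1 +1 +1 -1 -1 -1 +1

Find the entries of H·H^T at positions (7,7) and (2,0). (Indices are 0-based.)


Row 0 of H: [-1, 1, 1, -1, -1, 1, 1, 1].
Row 2 of H: [-1, 1, -1, 1, -1, 1, 1, -1].
Row 7 of H: [1, 1, 1, 1, -1, -1, -1, 1].
(H·H^T)[7][7] = Σ_j H[7][j]·H[7][j] = (1)² + (1)² + (1)² + (1)² + (-1)² + (-1)² + (-1)² + (1)² = 1 + 1 + 1 + 1 + 1 + 1 + 1 + 1 = 8.
(H·H^T)[2][0] = Σ_j H[2][j]·H[0][j] = (-1)·(-1) + (1)·(1) + (-1)·(1) + (1)·(-1) + (-1)·(-1) + (1)·(1) + (1)·(1) + (-1)·(1) = 1 + 1 + -1 + -1 + 1 + 1 + 1 + -1 = 2.
Rows 2 and 0 are not orthogonal (dot product = 2 ≠ 0), so H is not a Hadamard matrix.

(7,7) entry = 8; (2,0) entry = 2.


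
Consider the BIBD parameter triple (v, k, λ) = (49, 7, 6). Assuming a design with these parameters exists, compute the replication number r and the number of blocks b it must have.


Any 2-(v, k, λ) BIBD satisfies two necessary conditions:
  (i)  Each point sits in r blocks, and counting incidences through any fixed point gives r(k − 1) = λ(v − 1), so r = λ(v − 1)/(k − 1).
  (ii) Total incidences bk = vr, so b = vr/k.
Step 1: r = λ(v − 1)/(k − 1) = 6·(49 − 1)/(7 − 1) = 6·48/6 = 288/6 = 48.
Step 2: b = vr/k = 49·48/7 = 2352/7 = 336.
Check integrality: r = 48 ∈ Z ✓, b = 336 ∈ Z ✓.
(These identities are necessary conditions: they determine r and b for any design with these parameters, but do not by themselves prove that one exists.)

r = 48, b = 336.


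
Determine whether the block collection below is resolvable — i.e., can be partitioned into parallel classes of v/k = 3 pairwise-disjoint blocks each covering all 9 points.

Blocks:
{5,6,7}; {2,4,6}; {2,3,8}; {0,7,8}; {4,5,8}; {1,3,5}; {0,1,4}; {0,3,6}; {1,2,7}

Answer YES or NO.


v = 9, block size k = 3, number of blocks = 9.
For resolvability, blocks must partition into parallel classes of size v/k = 3.
Total blocks must therefore be a multiple of 3: 9 = 3·3 + 0 ⇒ divisible ✓.
Greedy packing gives 3 candidate class(es). Each should be a full parallel class (size 3, covers all 9 points).
  Class 1 (3 blocks): {5,6,7}; {2,3,8}; {0,1,4}. Points covered: [0, 1, 2, 3, 4, 5, 6, 7, 8].
  Class 2 (3 blocks): {2,4,6}; {0,7,8}; {1,3,5}. Points covered: [0, 1, 2, 3, 4, 5, 6, 7, 8].
  Class 3 (3 blocks): {4,5,8}; {0,3,6}; {1,2,7}. Points covered: [0, 1, 2, 3, 4, 5, 6, 7, 8].
All classes full (size 3)? YES. All classes cover every point? YES.
Resolvable? YES.

YES


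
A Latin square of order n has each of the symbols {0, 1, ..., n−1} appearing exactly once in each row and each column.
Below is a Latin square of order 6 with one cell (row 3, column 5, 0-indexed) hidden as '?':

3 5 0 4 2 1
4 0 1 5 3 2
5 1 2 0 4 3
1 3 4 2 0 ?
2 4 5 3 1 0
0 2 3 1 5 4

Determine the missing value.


Row 3 contains symbols [0, 1, 2, 3, 4] — missing [5].
Column 5 contains symbols [0, 1, 2, 3, 4] — missing [5].
The missing symbol must appear in both missing sets; intersection = [5].
Therefore the hidden value is 5.

Missing value = 5.


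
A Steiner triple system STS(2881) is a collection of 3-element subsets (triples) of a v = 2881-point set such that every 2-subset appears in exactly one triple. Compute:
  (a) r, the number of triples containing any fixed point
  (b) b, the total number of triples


An STS(v) is a 2-(v, 3, 1) BIBD: block size k = 3, λ = 1.
Replication: r(k − 1) = λ(v − 1) ⇒ r·2 = 2881 − 1 = 2880 ⇒ r = 1440.
Block count: b = v(v − 1)/6 = 2881·2880/6 = 8297280/6 = 1382880.

r = 1440, b = 1382880.


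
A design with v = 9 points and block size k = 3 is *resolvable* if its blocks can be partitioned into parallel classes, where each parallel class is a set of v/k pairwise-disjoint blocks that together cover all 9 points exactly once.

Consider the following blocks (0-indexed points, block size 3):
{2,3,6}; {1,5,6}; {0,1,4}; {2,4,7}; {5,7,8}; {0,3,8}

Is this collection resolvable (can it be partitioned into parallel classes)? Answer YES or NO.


v = 9, block size k = 3, number of blocks = 6.
For resolvability, blocks must partition into parallel classes of size v/k = 3.
Total blocks must therefore be a multiple of 3: 6 = 3·2 + 0 ⇒ divisible ✓.
Greedy packing gives 2 candidate class(es). Each should be a full parallel class (size 3, covers all 9 points).
  Class 1 (3 blocks): {2,3,6}; {0,1,4}; {5,7,8}. Points covered: [0, 1, 2, 3, 4, 5, 6, 7, 8].
  Class 2 (3 blocks): {1,5,6}; {2,4,7}; {0,3,8}. Points covered: [0, 1, 2, 3, 4, 5, 6, 7, 8].
All classes full (size 3)? YES. All classes cover every point? YES.
Resolvable? YES.

YES


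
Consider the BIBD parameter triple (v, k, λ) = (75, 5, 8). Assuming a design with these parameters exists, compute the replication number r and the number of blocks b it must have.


Any 2-(v, k, λ) BIBD satisfies two necessary conditions:
  (i)  Each point sits in r blocks, and counting incidences through any fixed point gives r(k − 1) = λ(v − 1), so r = λ(v − 1)/(k − 1).
  (ii) Total incidences bk = vr, so b = vr/k.
Step 1: r = λ(v − 1)/(k − 1) = 8·(75 − 1)/(5 − 1) = 8·74/4 = 592/4 = 148.
Step 2: b = vr/k = 75·148/5 = 11100/5 = 2220.
Check integrality: r = 148 ∈ Z ✓, b = 2220 ∈ Z ✓.
(These identities are necessary conditions: they determine r and b for any design with these parameters, but do not by themselves prove that one exists.)

r = 148, b = 2220.


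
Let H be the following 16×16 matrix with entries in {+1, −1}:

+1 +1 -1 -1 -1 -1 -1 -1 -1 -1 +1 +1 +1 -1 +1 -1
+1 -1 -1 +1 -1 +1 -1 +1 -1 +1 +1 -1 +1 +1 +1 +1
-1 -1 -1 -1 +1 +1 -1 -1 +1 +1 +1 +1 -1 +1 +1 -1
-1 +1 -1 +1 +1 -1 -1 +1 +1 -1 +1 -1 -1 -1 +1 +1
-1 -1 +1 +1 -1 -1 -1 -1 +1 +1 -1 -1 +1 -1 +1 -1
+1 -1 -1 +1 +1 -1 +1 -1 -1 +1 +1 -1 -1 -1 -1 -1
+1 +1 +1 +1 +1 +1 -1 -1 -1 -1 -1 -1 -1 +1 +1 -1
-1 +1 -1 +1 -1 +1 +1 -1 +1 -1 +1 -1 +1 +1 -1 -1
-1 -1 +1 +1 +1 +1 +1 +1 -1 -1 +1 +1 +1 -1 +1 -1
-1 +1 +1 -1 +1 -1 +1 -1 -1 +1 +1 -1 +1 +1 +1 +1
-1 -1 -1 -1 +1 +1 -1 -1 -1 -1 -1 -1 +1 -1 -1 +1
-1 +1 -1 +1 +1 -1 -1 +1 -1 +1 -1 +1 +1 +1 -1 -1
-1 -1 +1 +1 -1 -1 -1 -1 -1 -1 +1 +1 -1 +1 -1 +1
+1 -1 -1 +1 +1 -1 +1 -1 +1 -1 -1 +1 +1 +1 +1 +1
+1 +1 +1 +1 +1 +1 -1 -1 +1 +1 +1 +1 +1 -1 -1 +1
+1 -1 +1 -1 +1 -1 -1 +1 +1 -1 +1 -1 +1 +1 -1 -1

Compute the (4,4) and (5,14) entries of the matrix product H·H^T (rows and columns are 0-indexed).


Row 4 of H: [-1, -1, 1, 1, -1, -1, -1, -1, 1, 1, -1, -1, 1, -1, 1, -1].
Row 5 of H: [1, -1, -1, 1, 1, -1, 1, -1, -1, 1, 1, -1, -1, -1, -1, -1].
Row 14 of H: [1, 1, 1, 1, 1, 1, -1, -1, 1, 1, 1, 1, 1, -1, -1, 1].
(H·H^T)[4][4] = Σ_j H[4][j]·H[4][j] = (-1)² + (-1)² + (1)² + (1)² + (-1)² + (-1)² + (-1)² + (-1)² + (1)² + (1)² + (-1)² + (-1)² + (1)² + (-1)² + (1)² + (-1)² = 1 + 1 + 1 + 1 + 1 + 1 + 1 + 1 + 1 + 1 + 1 + 1 + 1 + 1 + 1 + 1 = 16.
(H·H^T)[5][14] = Σ_j H[5][j]·H[14][j] = (1)·(1) + (-1)·(1) + (-1)·(1) + (1)·(1) + (1)·(1) + (-1)·(1) + (1)·(-1) + (-1)·(-1) + (-1)·(1) + (1)·(1) + (1)·(1) + (-1)·(1) + (-1)·(1) + (-1)·(-1) + (-1)·(-1) + (-1)·(1) = 1 + -1 + -1 + 1 + 1 + -1 + -1 + 1 + -1 + 1 + 1 + -1 + -1 + 1 + 1 + -1 = 0.
So rows 5 and 14 are orthogonal; the diagonal entry equals n = 16.

(4,4) entry = 16; (5,14) entry = 0.


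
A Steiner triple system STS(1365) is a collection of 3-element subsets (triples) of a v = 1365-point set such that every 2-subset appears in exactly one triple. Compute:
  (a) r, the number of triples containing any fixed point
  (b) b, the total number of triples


An STS(v) is a 2-(v, 3, 1) BIBD: block size k = 3, λ = 1.
Replication: r(k − 1) = λ(v − 1) ⇒ r·2 = 1365 − 1 = 1364 ⇒ r = 682.
Block count: bk = vr ⇒ b·3 = 1365·682 = 930930 ⇒ b = 310310.

r = 682, b = 310310.


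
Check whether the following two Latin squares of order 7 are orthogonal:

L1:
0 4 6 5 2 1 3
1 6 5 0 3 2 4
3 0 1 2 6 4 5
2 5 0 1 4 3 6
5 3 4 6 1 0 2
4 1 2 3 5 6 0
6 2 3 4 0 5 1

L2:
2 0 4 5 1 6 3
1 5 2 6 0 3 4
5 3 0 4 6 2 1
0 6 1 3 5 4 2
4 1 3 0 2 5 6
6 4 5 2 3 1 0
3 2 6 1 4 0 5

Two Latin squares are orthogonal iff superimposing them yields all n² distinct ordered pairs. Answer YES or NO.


Form the n² = 49 superimposed pairs (L1[i][j], L2[i][j]), row by row (rows and columns indexed from 0):
row 0: (0,2) (4,0) (6,4) (5,5) (2,1) (1,6) (3,3)
row 1: (1,1) (6,5) (5,2) (0,6) (3,0) (2,3) (4,4)
row 2: (3,5) (0,3) (1,0) (2,4) (6,6) (4,2) (5,1)
row 3: (2,0) (5,6) (0,1) (1,3) (4,5) (3,4) (6,2)
row 4: (5,4) (3,1) (4,3) (6,0) (1,2) (0,5) (2,6)
row 5: (4,6) (1,4) (2,5) (3,2) (5,3) (6,1) (0,0)
row 6: (6,3) (2,2) (3,6) (4,1) (0,4) (5,0) (1,5)
Orthogonality requires all 49 pairs distinct.
Check by first coordinate: for each symbol s of L1, list the L2 entries in the n cells where L1 = s; they must all differ.
  L1 = 0: L2 entries (in reading order) 2, 6, 3, 1, 5, 0, 4 — all 7 distinct ✓
  L1 = 1: L2 entries (in reading order) 6, 1, 0, 3, 2, 4, 5 — all 7 distinct ✓
  L1 = 2: L2 entries (in reading order) 1, 3, 4, 0, 6, 5, 2 — all 7 distinct ✓
  L1 = 3: L2 entries (in reading order) 3, 0, 5, 4, 1, 2, 6 — all 7 distinct ✓
  L1 = 4: L2 entries (in reading order) 0, 4, 2, 5, 3, 6, 1 — all 7 distinct ✓
  L1 = 5: L2 entries (in reading order) 5, 2, 1, 6, 4, 3, 0 — all 7 distinct ✓
  L1 = 6: L2 entries (in reading order) 4, 5, 6, 2, 0, 1, 3 — all 7 distinct ✓
Every symbol of L1 meets every symbol of L2 exactly once, so all 49 pairs are distinct (49 of 49).
Conclusion: YES.

YES


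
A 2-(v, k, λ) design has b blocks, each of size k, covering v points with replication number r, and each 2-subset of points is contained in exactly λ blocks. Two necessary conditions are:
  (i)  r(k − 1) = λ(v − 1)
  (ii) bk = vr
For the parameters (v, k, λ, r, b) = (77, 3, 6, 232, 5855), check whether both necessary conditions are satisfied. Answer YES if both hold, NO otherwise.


Condition (i): r(k − 1) = 232·2 = 464; λ(v − 1) = 6·76 = 456. Match? NO.
Condition (ii): bk = 5855·3 = 17565; vr = 77·232 = 17864. Match? NO.
Both conditions hold? NO.

NO


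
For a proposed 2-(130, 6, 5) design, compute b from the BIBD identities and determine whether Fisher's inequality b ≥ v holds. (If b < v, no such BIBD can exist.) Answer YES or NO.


b = λv(v − 1)/(k(k − 1)) = 5·130·129/(6·5) = 83850/30 = 2795.
Compare with v = 130: b ≥ v, so Fisher's inequality holds.

YES


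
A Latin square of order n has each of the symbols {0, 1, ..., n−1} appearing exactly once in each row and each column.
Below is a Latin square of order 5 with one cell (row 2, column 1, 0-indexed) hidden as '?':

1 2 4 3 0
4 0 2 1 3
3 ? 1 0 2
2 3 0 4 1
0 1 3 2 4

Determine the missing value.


Row 2 contains symbols [0, 1, 2, 3] — missing [4].
Column 1 contains symbols [0, 1, 2, 3] — missing [4].
The missing symbol must appear in both missing sets; intersection = [4].
Therefore the hidden value is 4.

Missing value = 4.


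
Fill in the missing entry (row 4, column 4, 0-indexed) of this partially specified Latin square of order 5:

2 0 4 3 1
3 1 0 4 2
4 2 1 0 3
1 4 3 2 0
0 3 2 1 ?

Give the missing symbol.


Row 4 contains symbols [0, 1, 2, 3] — missing [4].
Column 4 contains symbols [0, 1, 2, 3] — missing [4].
The missing symbol must appear in both missing sets; intersection = [4].
Therefore the hidden value is 4.

Missing value = 4.


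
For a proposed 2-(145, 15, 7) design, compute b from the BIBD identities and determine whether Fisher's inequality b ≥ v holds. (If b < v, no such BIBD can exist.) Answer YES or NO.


r = λ(v − 1)/(k − 1) = 7·144/14 = 72.
b = vr/k = 145·72/15 = 696.
Fisher's inequality: b ≥ v ⇔ 696 ≥ 145? YES.

YES


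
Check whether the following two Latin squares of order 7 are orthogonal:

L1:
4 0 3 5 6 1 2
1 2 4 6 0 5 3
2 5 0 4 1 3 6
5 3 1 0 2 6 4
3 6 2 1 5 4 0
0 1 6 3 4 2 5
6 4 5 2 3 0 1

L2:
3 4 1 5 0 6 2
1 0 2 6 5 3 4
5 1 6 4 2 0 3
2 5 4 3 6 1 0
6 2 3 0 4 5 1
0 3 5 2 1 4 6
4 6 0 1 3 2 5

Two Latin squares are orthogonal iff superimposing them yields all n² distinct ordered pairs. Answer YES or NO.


Form the n² = 49 superimposed pairs (L1[i][j], L2[i][j]), row by row (rows and columns indexed from 0):
row 0: (4,3) (0,4) (3,1) (5,5) (6,0) (1,6) (2,2)
row 1: (1,1) (2,0) (4,2) (6,6) (0,5) (5,3) (3,4)
row 2: (2,5) (5,1) (0,6) (4,4) (1,2) (3,0) (6,3)
row 3: (5,2) (3,5) (1,4) (0,3) (2,6) (6,1) (4,0)
row 4: (3,6) (6,2) (2,3) (1,0) (5,4) (4,5) (0,1)
row 5: (0,0) (1,3) (6,5) (3,2) (4,1) (2,4) (5,6)
row 6: (6,4) (4,6) (5,0) (2,1) (3,3) (0,2) (1,5)
Orthogonality requires all 49 pairs distinct.
Check by first coordinate: for each symbol s of L1, list the L2 entries in the n cells where L1 = s; they must all differ.
  L1 = 0: L2 entries (in reading order) 4, 5, 6, 3, 1, 0, 2 — all 7 distinct ✓
  L1 = 1: L2 entries (in reading order) 6, 1, 2, 4, 0, 3, 5 — all 7 distinct ✓
  L1 = 2: L2 entries (in reading order) 2, 0, 5, 6, 3, 4, 1 — all 7 distinct ✓
  L1 = 3: L2 entries (in reading order) 1, 4, 0, 5, 6, 2, 3 — all 7 distinct ✓
  L1 = 4: L2 entries (in reading order) 3, 2, 4, 0, 5, 1, 6 — all 7 distinct ✓
  L1 = 5: L2 entries (in reading order) 5, 3, 1, 2, 4, 6, 0 — all 7 distinct ✓
  L1 = 6: L2 entries (in reading order) 0, 6, 3, 1, 2, 5, 4 — all 7 distinct ✓
Every symbol of L1 meets every symbol of L2 exactly once, so all 49 pairs are distinct (49 of 49).
Conclusion: YES.

YES


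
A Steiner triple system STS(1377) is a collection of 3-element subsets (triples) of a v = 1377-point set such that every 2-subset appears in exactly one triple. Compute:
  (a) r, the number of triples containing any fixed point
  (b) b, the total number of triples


An STS(v) is a 2-(v, 3, 1) BIBD: block size k = 3, λ = 1.
Replication: r(k − 1) = λ(v − 1) ⇒ r·2 = 1377 − 1 = 1376 ⇒ r = 688.
Block count: b = v(v − 1)/6 = 1377·1376/6 = 1894752/6 = 315792.

r = 688, b = 315792.


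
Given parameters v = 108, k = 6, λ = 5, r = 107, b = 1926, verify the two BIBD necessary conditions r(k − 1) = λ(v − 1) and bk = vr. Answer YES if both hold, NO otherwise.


Condition (i): r(k − 1) = 107·5 = 535; λ(v − 1) = 5·107 = 535. Match? YES.
Condition (ii): bk = 1926·6 = 11556; vr = 108·107 = 11556. Match? YES.
Both conditions hold? YES.

YES


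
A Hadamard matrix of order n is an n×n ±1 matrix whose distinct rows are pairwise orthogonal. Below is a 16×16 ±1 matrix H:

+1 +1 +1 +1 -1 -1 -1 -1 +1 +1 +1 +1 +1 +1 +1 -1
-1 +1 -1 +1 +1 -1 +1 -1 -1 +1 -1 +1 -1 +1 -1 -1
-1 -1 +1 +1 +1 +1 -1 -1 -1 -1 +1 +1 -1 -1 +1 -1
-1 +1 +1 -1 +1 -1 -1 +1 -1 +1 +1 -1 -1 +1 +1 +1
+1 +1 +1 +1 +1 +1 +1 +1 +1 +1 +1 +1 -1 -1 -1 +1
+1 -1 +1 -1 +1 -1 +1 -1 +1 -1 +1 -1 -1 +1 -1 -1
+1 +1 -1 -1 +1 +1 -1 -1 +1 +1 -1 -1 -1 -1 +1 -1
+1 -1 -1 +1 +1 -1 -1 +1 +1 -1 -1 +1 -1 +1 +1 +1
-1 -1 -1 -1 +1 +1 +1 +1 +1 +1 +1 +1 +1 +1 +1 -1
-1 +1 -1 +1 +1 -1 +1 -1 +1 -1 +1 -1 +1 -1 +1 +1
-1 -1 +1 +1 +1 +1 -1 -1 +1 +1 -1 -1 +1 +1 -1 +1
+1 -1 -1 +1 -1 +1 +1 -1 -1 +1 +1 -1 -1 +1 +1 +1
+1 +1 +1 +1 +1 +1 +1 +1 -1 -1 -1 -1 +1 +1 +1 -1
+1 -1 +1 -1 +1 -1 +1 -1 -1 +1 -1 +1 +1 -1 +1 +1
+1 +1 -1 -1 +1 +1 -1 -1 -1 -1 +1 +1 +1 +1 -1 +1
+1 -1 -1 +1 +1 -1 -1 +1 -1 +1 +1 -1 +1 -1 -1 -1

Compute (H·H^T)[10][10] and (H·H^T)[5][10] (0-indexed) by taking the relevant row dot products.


Row 5 of H: [1, -1, 1, -1, 1, -1, 1, -1, 1, -1, 1, -1, -1, 1, -1, -1].
Row 10 of H: [-1, -1, 1, 1, 1, 1, -1, -1, 1, 1, -1, -1, 1, 1, -1, 1].
(H·H^T)[10][10] = Σ_j H[10][j]·H[10][j] = (-1)² + (-1)² + (1)² + (1)² + (1)² + (1)² + (-1)² + (-1)² + (1)² + (1)² + (-1)² + (-1)² + (1)² + (1)² + (-1)² + (1)² = 1 + 1 + 1 + 1 + 1 + 1 + 1 + 1 + 1 + 1 + 1 + 1 + 1 + 1 + 1 + 1 = 16.
(H·H^T)[5][10] = Σ_j H[5][j]·H[10][j] = (1)·(-1) + (-1)·(-1) + (1)·(1) + (-1)·(1) + (1)·(1) + (-1)·(1) + (1)·(-1) + (-1)·(-1) + (1)·(1) + (-1)·(1) + (1)·(-1) + (-1)·(-1) + (-1)·(1) + (1)·(1) + (-1)·(-1) + (-1)·(1) = -1 + 1 + 1 + -1 + 1 + -1 + -1 + 1 + 1 + -1 + -1 + 1 + -1 + 1 + 1 + -1 = 0.
So rows 5 and 10 are orthogonal; the diagonal entry equals n = 16.

(10,10) entry = 16; (5,10) entry = 0.


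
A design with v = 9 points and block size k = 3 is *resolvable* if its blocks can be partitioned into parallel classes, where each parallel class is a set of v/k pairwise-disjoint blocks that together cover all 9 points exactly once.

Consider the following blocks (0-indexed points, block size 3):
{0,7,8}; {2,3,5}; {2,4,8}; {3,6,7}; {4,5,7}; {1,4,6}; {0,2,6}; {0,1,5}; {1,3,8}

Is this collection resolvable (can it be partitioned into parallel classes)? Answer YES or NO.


v = 9, block size k = 3, number of blocks = 9.
For resolvability, blocks must partition into parallel classes of size v/k = 3.
Total blocks must therefore be a multiple of 3: 9 = 3·3 + 0 ⇒ divisible ✓.
Greedy packing gives 3 candidate class(es). Each should be a full parallel class (size 3, covers all 9 points).
  Class 1 (3 blocks): {0,7,8}; {2,3,5}; {1,4,6}. Points covered: [0, 1, 2, 3, 4, 5, 6, 7, 8].
  Class 2 (3 blocks): {2,4,8}; {3,6,7}; {0,1,5}. Points covered: [0, 1, 2, 3, 4, 5, 6, 7, 8].
  Class 3 (3 blocks): {4,5,7}; {0,2,6}; {1,3,8}. Points covered: [0, 1, 2, 3, 4, 5, 6, 7, 8].
All classes full (size 3)? YES. All classes cover every point? YES.
Resolvable? YES.

YES


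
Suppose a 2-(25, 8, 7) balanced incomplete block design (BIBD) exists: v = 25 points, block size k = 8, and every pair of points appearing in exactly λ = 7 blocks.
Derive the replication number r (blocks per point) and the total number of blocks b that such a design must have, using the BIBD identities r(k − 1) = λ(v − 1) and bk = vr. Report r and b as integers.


Any 2-(v, k, λ) BIBD satisfies two necessary conditions:
  (i)  Each point sits in r blocks, and counting incidences through any fixed point gives r(k − 1) = λ(v − 1), so r = λ(v − 1)/(k − 1).
  (ii) Total incidences bk = vr, so b = vr/k.
Step 1: r = λ(v − 1)/(k − 1) = 7·(25 − 1)/(8 − 1) = 7·24/7 = 168/7 = 24.
Step 2: b = vr/k = 25·24/8 = 600/8 = 75.
Check integrality: r = 24 ∈ Z ✓, b = 75 ∈ Z ✓.
(These identities are necessary conditions: they determine r and b for any design with these parameters, but do not by themselves prove that one exists.)

r = 24, b = 75.


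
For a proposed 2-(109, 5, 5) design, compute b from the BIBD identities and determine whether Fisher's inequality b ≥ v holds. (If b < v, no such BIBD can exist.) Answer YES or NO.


b = λv(v − 1)/(k(k − 1)) = 5·109·108/(5·4) = 58860/20 = 2943.
Compare with v = 109: b ≥ v, so Fisher's inequality holds.

YES


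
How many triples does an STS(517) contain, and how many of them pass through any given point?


An STS(v) is a 2-(v, 3, 1) BIBD: block size k = 3, λ = 1.
Replication: r(k − 1) = λ(v − 1) ⇒ r·2 = 517 − 1 = 516 ⇒ r = 258.
Block count: b = v(v − 1)/6 = 517·516/6 = 266772/6 = 44462.
(Check via bk = vr: 44462·3 = 133386 = 517·258 = 133386 ✓.)

r = 258, b = 44462.


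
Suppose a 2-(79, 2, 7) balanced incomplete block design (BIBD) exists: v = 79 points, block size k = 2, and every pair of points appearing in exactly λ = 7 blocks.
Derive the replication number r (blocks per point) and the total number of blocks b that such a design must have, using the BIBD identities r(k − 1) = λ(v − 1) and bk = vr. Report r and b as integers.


Any 2-(v, k, λ) BIBD satisfies two necessary conditions:
  (i)  Each point sits in r blocks, and counting incidences through any fixed point gives r(k − 1) = λ(v − 1), so r = λ(v − 1)/(k − 1).
  (ii) Total incidences bk = vr, so b = vr/k.
Step 1: r = λ(v − 1)/(k − 1) = 7·(79 − 1)/(2 − 1) = 7·78/1 = 546/1 = 546.
Step 2: b = vr/k = 79·546/2 = 43134/2 = 21567.
Check integrality: r = 546 ∈ Z ✓, b = 21567 ∈ Z ✓.
(These identities are necessary conditions: they determine r and b for any design with these parameters, but do not by themselves prove that one exists.)

r = 546, b = 21567.


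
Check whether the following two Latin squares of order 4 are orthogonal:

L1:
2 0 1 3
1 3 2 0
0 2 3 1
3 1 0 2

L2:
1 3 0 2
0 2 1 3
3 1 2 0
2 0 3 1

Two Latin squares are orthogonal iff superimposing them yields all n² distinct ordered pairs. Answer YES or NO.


Form the n² = 16 superimposed pairs (L1[i][j], L2[i][j]), row by row (rows and columns indexed from 0):
row 0: (2,1) (0,3) (1,0) (3,2)
row 1: (1,0) (3,2) (2,1) (0,3)
row 2: (0,3) (2,1) (3,2) (1,0)
row 3: (3,2) (1,0) (0,3) (2,1)
Orthogonality requires all 16 pairs distinct.
But the pair (1,0) repeats: cell (0,2) has L1 = 1, L2 = 0, and cell (1,0) has L1 = 1, L2 = 0.
A repeated pair means some other pair never occurs (only 4 distinct pairs out of 16), so the squares are not orthogonal.
Conclusion: NO.

NO


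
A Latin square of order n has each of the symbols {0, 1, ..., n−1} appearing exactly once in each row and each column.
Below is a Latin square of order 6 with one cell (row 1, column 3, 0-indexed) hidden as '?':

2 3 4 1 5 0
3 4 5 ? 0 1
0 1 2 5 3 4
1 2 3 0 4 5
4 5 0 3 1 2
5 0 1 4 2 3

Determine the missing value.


Row 1 contains symbols [0, 1, 3, 4, 5] — missing [2].
Column 3 contains symbols [0, 1, 3, 4, 5] — missing [2].
The missing symbol must appear in both missing sets; intersection = [2].
Therefore the hidden value is 2.

Missing value = 2.


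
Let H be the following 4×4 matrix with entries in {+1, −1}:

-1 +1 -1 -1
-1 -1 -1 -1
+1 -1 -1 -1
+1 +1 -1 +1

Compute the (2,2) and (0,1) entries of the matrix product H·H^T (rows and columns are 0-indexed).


Row 0 of H: [-1, 1, -1, -1].
Row 1 of H: [-1, -1, -1, -1].
Row 2 of H: [1, -1, -1, -1].
(H·H^T)[2][2] = Σ_j H[2][j]·H[2][j] = (1)² + (-1)² + (-1)² + (-1)² = 1 + 1 + 1 + 1 = 4.
(H·H^T)[0][1] = Σ_j H[0][j]·H[1][j] = (-1)·(-1) + (1)·(-1) + (-1)·(-1) + (-1)·(-1) = 1 + -1 + 1 + 1 = 2.
Rows 0 and 1 are not orthogonal (dot product = 2 ≠ 0), so H is not a Hadamard matrix.

(2,2) entry = 4; (0,1) entry = 2.


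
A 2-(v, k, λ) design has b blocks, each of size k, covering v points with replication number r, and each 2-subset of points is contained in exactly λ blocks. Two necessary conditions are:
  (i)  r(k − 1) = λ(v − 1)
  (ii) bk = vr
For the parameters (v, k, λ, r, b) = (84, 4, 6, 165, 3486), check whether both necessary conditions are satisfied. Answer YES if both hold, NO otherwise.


Condition (i): r(k − 1) = 165·3 = 495; λ(v − 1) = 6·83 = 498. Match? NO.
Condition (ii): bk = 3486·4 = 13944; vr = 84·165 = 13860. Match? NO.
Both conditions hold? NO.

NO


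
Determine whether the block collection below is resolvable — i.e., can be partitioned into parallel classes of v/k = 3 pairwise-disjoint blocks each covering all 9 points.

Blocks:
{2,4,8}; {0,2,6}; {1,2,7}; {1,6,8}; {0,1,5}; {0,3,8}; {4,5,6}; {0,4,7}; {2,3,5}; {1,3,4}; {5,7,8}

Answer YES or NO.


v = 9, block size k = 3, number of blocks = 11.
For resolvability, blocks must partition into parallel classes of size v/k = 3.
Total blocks must therefore be a multiple of 3: 11 = 3·3 + 2 ⇒ not divisible ✗.
Resolvable? NO.

NO


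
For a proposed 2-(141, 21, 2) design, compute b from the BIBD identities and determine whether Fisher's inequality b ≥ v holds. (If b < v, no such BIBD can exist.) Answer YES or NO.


b = λv(v − 1)/(k(k − 1)) = 2·141·140/(21·20) = 39480/420 = 94.
Compare with v = 141: b < v, so Fisher's inequality fails.

NO


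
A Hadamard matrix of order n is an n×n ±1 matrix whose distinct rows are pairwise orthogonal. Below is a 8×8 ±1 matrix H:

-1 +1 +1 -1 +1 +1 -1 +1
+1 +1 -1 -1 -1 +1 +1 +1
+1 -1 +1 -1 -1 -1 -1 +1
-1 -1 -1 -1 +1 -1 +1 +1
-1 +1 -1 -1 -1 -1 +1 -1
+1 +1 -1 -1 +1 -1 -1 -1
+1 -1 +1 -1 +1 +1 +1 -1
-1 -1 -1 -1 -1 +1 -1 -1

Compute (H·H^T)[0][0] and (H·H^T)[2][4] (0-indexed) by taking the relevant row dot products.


Row 0 of H: [-1, 1, 1, -1, 1, 1, -1, 1].
Row 2 of H: [1, -1, 1, -1, -1, -1, -1, 1].
Row 4 of H: [-1, 1, -1, -1, -1, -1, 1, -1].
(H·H^T)[0][0] = Σ_j H[0][j]·H[0][j] = (-1)² + (1)² + (1)² + (-1)² + (1)² + (1)² + (-1)² + (1)² = 1 + 1 + 1 + 1 + 1 + 1 + 1 + 1 = 8.
(H·H^T)[2][4] = Σ_j H[2][j]·H[4][j] = (1)·(-1) + (-1)·(1) + (1)·(-1) + (-1)·(-1) + (-1)·(-1) + (-1)·(-1) + (-1)·(1) + (1)·(-1) = -1 + -1 + -1 + 1 + 1 + 1 + -1 + -1 = -2.
Rows 2 and 4 are not orthogonal (dot product = -2 ≠ 0), so H is not a Hadamard matrix.

(0,0) entry = 8; (2,4) entry = -2.


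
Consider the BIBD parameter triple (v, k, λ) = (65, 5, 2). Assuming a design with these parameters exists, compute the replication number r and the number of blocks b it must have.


Any 2-(v, k, λ) BIBD satisfies two necessary conditions:
  (i)  Each point sits in r blocks, and counting incidences through any fixed point gives r(k − 1) = λ(v − 1), so r = λ(v − 1)/(k − 1).
  (ii) Total incidences bk = vr, so b = vr/k.
Step 1: r = λ(v − 1)/(k − 1) = 2·(65 − 1)/(5 − 1) = 2·64/4 = 128/4 = 32.
Step 2: b = vr/k = 65·32/5 = 2080/5 = 416.
Check integrality: r = 32 ∈ Z ✓, b = 416 ∈ Z ✓.
(These identities are necessary conditions: they determine r and b for any design with these parameters, but do not by themselves prove that one exists.)

r = 32, b = 416.


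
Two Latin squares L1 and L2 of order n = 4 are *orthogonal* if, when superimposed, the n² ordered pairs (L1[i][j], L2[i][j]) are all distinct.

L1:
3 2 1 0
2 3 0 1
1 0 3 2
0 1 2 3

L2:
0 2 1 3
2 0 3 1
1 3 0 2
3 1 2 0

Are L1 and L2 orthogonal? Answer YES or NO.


Form the n² = 16 superimposed pairs (L1[i][j], L2[i][j]), row by row (rows and columns indexed from 0):
row 0: (3,0) (2,2) (1,1) (0,3)
row 1: (2,2) (3,0) (0,3) (1,1)
row 2: (1,1) (0,3) (3,0) (2,2)
row 3: (0,3) (1,1) (2,2) (3,0)
Orthogonality requires all 16 pairs distinct.
But the pair (2,2) repeats: cell (0,1) has L1 = 2, L2 = 2, and cell (1,0) has L1 = 2, L2 = 2.
A repeated pair means some other pair never occurs (only 4 distinct pairs out of 16), so the squares are not orthogonal.
Conclusion: NO.

NO


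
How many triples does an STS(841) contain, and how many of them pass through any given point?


An STS(v) is a 2-(v, 3, 1) BIBD: block size k = 3, λ = 1.
Replication: r(k − 1) = λ(v − 1) ⇒ r·2 = 841 − 1 = 840 ⇒ r = 420.
Block count: bk = vr ⇒ b·3 = 841·420 = 353220 ⇒ b = 117740.
(Check via b = v(v − 1)/6 = 841·840/6 = 706440/6 = 117740.)

r = 420, b = 117740.


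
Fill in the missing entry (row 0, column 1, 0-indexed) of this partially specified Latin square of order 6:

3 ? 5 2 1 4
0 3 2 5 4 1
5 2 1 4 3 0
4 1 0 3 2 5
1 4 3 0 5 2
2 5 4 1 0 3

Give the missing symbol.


Row 0 contains symbols [1, 2, 3, 4, 5] — missing [0].
Column 1 contains symbols [1, 2, 3, 4, 5] — missing [0].
The missing symbol must appear in both missing sets; intersection = [0].
Therefore the hidden value is 0.

Missing value = 0.


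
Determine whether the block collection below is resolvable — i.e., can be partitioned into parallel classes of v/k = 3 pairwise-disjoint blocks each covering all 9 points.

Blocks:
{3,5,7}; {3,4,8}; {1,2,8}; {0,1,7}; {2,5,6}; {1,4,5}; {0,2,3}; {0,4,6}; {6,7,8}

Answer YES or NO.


v = 9, block size k = 3, number of blocks = 9.
For resolvability, blocks must partition into parallel classes of size v/k = 3.
Total blocks must therefore be a multiple of 3: 9 = 3·3 + 0 ⇒ divisible ✓.
Greedy packing gives 3 candidate class(es). Each should be a full parallel class (size 3, covers all 9 points).
  Class 1 (3 blocks): {3,5,7}; {1,2,8}; {0,4,6}. Points covered: [0, 1, 2, 3, 4, 5, 6, 7, 8].
  Class 2 (3 blocks): {3,4,8}; {0,1,7}; {2,5,6}. Points covered: [0, 1, 2, 3, 4, 5, 6, 7, 8].
  Class 3 (3 blocks): {1,4,5}; {0,2,3}; {6,7,8}. Points covered: [0, 1, 2, 3, 4, 5, 6, 7, 8].
All classes full (size 3)? YES. All classes cover every point? YES.
Resolvable? YES.

YES


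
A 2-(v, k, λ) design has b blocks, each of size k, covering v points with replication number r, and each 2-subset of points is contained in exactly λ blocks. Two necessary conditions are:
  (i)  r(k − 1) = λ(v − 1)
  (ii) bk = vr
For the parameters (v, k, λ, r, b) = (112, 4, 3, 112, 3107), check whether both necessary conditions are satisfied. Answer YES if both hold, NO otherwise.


Condition (i): r(k − 1) = 112·3 = 336; λ(v − 1) = 3·111 = 333. Match? NO.
Condition (ii): bk = 3107·4 = 12428; vr = 112·112 = 12544. Match? NO.
Both conditions hold? NO.

NO


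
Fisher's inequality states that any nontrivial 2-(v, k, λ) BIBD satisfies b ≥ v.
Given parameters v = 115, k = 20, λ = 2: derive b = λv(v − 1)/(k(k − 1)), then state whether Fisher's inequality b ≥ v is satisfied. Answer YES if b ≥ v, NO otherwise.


r = λ(v − 1)/(k − 1) = 2·114/19 = 12.
b = vr/k = 115·12/20 = 69.
Fisher's inequality: b ≥ v ⇔ 69 ≥ 115? NO.

NO


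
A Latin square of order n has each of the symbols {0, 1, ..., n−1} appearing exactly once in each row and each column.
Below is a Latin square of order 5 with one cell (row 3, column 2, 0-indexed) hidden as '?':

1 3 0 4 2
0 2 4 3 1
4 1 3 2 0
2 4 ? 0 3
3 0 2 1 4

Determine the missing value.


Row 3 contains symbols [0, 2, 3, 4] — missing [1].
Column 2 contains symbols [0, 2, 3, 4] — missing [1].
The missing symbol must appear in both missing sets; intersection = [1].
Therefore the hidden value is 1.

Missing value = 1.


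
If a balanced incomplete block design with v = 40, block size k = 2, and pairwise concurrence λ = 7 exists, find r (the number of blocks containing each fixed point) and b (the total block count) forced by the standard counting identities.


Any 2-(v, k, λ) BIBD satisfies two necessary conditions:
  (i)  Each point sits in r blocks, and counting incidences through any fixed point gives r(k − 1) = λ(v − 1), so r = λ(v − 1)/(k − 1).
  (ii) Total incidences bk = vr, so b = vr/k.
Step 1: r = λ(v − 1)/(k − 1) = 7·(40 − 1)/(2 − 1) = 7·39/1 = 273/1 = 273.
Step 2: b = vr/k = 40·273/2 = 10920/2 = 5460.
Check integrality: r = 273 ∈ Z ✓, b = 5460 ∈ Z ✓.
(These identities are necessary conditions: they determine r and b for any design with these parameters, but do not by themselves prove that one exists.)

r = 273, b = 5460.


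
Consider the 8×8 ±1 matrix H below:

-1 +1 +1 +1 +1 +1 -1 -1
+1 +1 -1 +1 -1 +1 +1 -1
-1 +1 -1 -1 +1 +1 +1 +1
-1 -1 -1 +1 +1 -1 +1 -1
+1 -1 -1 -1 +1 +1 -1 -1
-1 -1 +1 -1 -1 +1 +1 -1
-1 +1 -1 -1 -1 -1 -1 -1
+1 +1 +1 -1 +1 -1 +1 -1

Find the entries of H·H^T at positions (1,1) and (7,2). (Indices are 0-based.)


Row 1 of H: [1, 1, -1, 1, -1, 1, 1, -1].
Row 2 of H: [-1, 1, -1, -1, 1, 1, 1, 1].
Row 7 of H: [1, 1, 1, -1, 1, -1, 1, -1].
(H·H^T)[1][1] = Σ_j H[1][j]·H[1][j] = (1)² + (1)² + (-1)² + (1)² + (-1)² + (1)² + (1)² + (-1)² = 1 + 1 + 1 + 1 + 1 + 1 + 1 + 1 = 8.
(H·H^T)[7][2] = Σ_j H[7][j]·H[2][j] = (1)·(-1) + (1)·(1) + (1)·(-1) + (-1)·(-1) + (1)·(1) + (-1)·(1) + (1)·(1) + (-1)·(1) = -1 + 1 + -1 + 1 + 1 + -1 + 1 + -1 = 0.
So rows 7 and 2 are orthogonal; the diagonal entry equals n = 8.

(1,1) entry = 8; (7,2) entry = 0.


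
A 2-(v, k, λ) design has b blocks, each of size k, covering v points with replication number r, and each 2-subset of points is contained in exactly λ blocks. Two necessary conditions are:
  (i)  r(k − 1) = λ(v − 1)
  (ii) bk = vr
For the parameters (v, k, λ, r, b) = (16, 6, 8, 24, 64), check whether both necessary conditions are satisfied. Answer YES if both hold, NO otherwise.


Condition (i): r(k − 1) = 24·5 = 120; λ(v − 1) = 8·15 = 120. Match? YES.
Condition (ii): bk = 64·6 = 384; vr = 16·24 = 384. Match? YES.
Both conditions hold? YES.

YES


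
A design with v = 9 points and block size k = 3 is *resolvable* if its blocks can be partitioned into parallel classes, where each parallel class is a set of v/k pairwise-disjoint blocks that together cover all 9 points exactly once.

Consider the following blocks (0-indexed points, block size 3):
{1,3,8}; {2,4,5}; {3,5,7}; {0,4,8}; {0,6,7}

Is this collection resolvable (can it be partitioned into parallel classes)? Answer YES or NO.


v = 9, block size k = 3, number of blocks = 5.
For resolvability, blocks must partition into parallel classes of size v/k = 3.
Total blocks must therefore be a multiple of 3: 5 = 3·1 + 2 ⇒ not divisible ✗.
Resolvable? NO.

NO


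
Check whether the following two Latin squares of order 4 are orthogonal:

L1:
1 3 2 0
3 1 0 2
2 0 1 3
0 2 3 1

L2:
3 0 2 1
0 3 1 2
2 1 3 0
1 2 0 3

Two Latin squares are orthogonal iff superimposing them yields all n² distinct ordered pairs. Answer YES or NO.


Form the n² = 16 superimposed pairs (L1[i][j], L2[i][j]), row by row (rows and columns indexed from 0):
row 0: (1,3) (3,0) (2,2) (0,1)
row 1: (3,0) (1,3) (0,1) (2,2)
row 2: (2,2) (0,1) (1,3) (3,0)
row 3: (0,1) (2,2) (3,0) (1,3)
Orthogonality requires all 16 pairs distinct.
But the pair (3,0) repeats: cell (0,1) has L1 = 3, L2 = 0, and cell (1,0) has L1 = 3, L2 = 0.
A repeated pair means some other pair never occurs (only 4 distinct pairs out of 16), so the squares are not orthogonal.
Conclusion: NO.

NO


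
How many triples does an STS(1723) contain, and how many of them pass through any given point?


An STS(v) is a 2-(v, 3, 1) BIBD: block size k = 3, λ = 1.
Replication: r(k − 1) = λ(v − 1) ⇒ r·2 = 1723 − 1 = 1722 ⇒ r = 861.
Block count: bk = vr ⇒ b·3 = 1723·861 = 1483503 ⇒ b = 494501.
(Check via b = v(v − 1)/6 = 1723·1722/6 = 2967006/6 = 494501.)

r = 861, b = 494501.


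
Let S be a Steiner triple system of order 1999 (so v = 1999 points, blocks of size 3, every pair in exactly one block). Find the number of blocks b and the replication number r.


An STS(v) is a 2-(v, 3, 1) BIBD: block size k = 3, λ = 1.
Replication: r(k − 1) = λ(v − 1) ⇒ r·2 = 1999 − 1 = 1998 ⇒ r = 999.
Block count: bk = vr ⇒ b·3 = 1999·999 = 1997001 ⇒ b = 665667.

r = 999, b = 665667.


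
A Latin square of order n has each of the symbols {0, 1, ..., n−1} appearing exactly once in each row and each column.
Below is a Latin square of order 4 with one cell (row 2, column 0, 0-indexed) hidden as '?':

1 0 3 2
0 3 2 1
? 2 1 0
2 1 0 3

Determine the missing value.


Row 2 contains symbols [0, 1, 2] — missing [3].
Column 0 contains symbols [0, 1, 2] — missing [3].
The missing symbol must appear in both missing sets; intersection = [3].
Therefore the hidden value is 3.

Missing value = 3.


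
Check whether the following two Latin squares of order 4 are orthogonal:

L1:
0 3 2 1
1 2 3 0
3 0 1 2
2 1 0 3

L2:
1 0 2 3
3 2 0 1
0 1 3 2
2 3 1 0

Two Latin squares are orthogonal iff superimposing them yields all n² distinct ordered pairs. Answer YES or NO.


Form the n² = 16 superimposed pairs (L1[i][j], L2[i][j]), row by row (rows and columns indexed from 0):
row 0: (0,1) (3,0) (2,2) (1,3)
row 1: (1,3) (2,2) (3,0) (0,1)
row 2: (3,0) (0,1) (1,3) (2,2)
row 3: (2,2) (1,3) (0,1) (3,0)
Orthogonality requires all 16 pairs distinct.
But the pair (1,3) repeats: cell (0,3) has L1 = 1, L2 = 3, and cell (1,0) has L1 = 1, L2 = 3.
A repeated pair means some other pair never occurs (only 4 distinct pairs out of 16), so the squares are not orthogonal.
Conclusion: NO.

NO


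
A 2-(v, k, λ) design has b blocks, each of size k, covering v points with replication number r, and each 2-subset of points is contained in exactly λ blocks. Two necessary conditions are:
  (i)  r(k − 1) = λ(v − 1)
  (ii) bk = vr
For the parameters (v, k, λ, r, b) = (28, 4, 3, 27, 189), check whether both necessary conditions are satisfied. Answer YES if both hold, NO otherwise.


Condition (i): r(k − 1) = 27·3 = 81; λ(v − 1) = 3·27 = 81. Match? YES.
Condition (ii): bk = 189·4 = 756; vr = 28·27 = 756. Match? YES.
Both conditions hold? YES.

YES


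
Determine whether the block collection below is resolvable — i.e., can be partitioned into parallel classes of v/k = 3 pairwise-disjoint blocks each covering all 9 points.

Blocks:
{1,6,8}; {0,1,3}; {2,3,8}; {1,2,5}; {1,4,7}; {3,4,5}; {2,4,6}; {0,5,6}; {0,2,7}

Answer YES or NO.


v = 9, block size k = 3, number of blocks = 9.
For resolvability, blocks must partition into parallel classes of size v/k = 3.
Total blocks must therefore be a multiple of 3: 9 = 3·3 + 0 ⇒ divisible ✓.
Consider block {0,1,3}. The only other block(s) in the collection disjoint from it are {2,4,6} — just 1 block(s). Any parallel class containing {0,1,3} would need 2 other blocks each disjoint from it, so no parallel class of size 3 can contain {0,1,3}.
Since every block must belong to some parallel class in a resolution, the collection cannot be partitioned into parallel classes.
Resolvable? NO.

NO


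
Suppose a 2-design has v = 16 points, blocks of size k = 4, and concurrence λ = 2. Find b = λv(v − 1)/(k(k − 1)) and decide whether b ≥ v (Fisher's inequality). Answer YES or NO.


b = λv(v − 1)/(k(k − 1)) = 2·16·15/(4·3) = 480/12 = 40.
Compare with v = 16: b ≥ v, so Fisher's inequality holds.

YES


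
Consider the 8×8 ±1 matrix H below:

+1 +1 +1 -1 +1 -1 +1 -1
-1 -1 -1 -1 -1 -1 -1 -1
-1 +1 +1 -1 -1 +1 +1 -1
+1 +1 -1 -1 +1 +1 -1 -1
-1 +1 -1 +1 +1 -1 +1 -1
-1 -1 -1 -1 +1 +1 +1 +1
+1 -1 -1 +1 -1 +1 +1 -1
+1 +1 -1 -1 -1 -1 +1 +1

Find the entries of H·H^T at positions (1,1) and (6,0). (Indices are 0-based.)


Row 0 of H: [1, 1, 1, -1, 1, -1, 1, -1].
Row 1 of H: [-1, -1, -1, -1, -1, -1, -1, -1].
Row 6 of H: [1, -1, -1, 1, -1, 1, 1, -1].
(H·H^T)[1][1] = Σ_j H[1][j]·H[1][j] = (-1)² + (-1)² + (-1)² + (-1)² + (-1)² + (-1)² + (-1)² + (-1)² = 1 + 1 + 1 + 1 + 1 + 1 + 1 + 1 = 8.
(H·H^T)[6][0] = Σ_j H[6][j]·H[0][j] = (1)·(1) + (-1)·(1) + (-1)·(1) + (1)·(-1) + (-1)·(1) + (1)·(-1) + (1)·(1) + (-1)·(-1) = 1 + -1 + -1 + -1 + -1 + -1 + 1 + 1 = -2.
Rows 6 and 0 are not orthogonal (dot product = -2 ≠ 0), so H is not a Hadamard matrix.

(1,1) entry = 8; (6,0) entry = -2.
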